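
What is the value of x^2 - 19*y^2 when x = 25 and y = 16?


x^2 - d*y^2
= 25^2 - 19*16^2
= 625 - 4864
= -4239

-4239


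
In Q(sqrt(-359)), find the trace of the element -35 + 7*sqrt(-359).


Tr(a + b*sqrt(d)) = (a + b*sqrt(d)) + (a - b*sqrt(d)) = 2a
= 2 * (-35)
= -70

-70


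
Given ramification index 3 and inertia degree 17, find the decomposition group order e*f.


|D_P| = e * f
= 3 * 17
= 51

51


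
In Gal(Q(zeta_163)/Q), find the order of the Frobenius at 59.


The Frobenius at p in Gal(Q(zeta_n)/Q) = (Z/nZ)* is the class of p, so its order is ord_163(59), the smallest k >= 1 with 59^k = 1 mod 163.
n = 163 = 163, phi(163) = 162; the order divides phi(n).
Divisors of 162: 1, 2, 3, 6, 9, 18, 27, 54, 81, 162
Repeated squaring mod 163: 59^1 = 59, 59^2 = 58, 59^4 = 104, 59^8 = 58, 59^16 = 104, 59^32 = 58, 59^64 = 104, 59^128 = 58
Test divisors in increasing order:
  k=1: 59^1 = 59 mod 163
  k=2: 59^2 = 58 mod 163
  k=3: 59^3 = 58 * 59 = 162 mod 163
  k=6: 59^6 = 104 * 58 = 1 mod 163  <- first divisor giving 1
Order = 6

6


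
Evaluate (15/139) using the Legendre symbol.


p = 139 is prime, so compute (15/139) with the reciprocity algorithm (Jacobi-symbol steps: pull out 2s via (2/n), flip via reciprocity, reduce):
  reciprocity: (15/139) -> -(139/15)
  reduce: (4/15)
  pull out 2: (2/15) = +1  (since 15 mod 8 = 7)
  pull out 2: (2/15) = +1  (since 15 mod 8 = 7)
  (1/15) = 1
Product of signs = -1
(15/139) = -1

-1


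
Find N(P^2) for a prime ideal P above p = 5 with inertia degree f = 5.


N(P^a) = p^(a*f)
= 5^(2*5)
= 5^10
= 9765625

9765625


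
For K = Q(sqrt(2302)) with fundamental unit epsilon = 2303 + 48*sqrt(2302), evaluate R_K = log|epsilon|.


epsilon = 2303 + 48*sqrt(2302)
= 4605.9998
R = ln(4605.9998)
= 8.4351

8.4351


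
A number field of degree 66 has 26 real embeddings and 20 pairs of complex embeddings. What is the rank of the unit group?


By Dirichlet's unit theorem:
rank = r1 + r2 - 1
= 26 + 20 - 1
= 45

45


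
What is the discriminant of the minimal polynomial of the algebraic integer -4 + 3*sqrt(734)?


The element -4 + 3*sqrt(734) has minimal polynomial:
x^2 + 8*x - 6590
Discriminant = (8)^2 - 4*(-6590)
= 64 + 26360
= 26424

26424


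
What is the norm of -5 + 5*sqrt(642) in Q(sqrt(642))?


N(a + b*sqrt(d)) = a^2 - d*b^2
= (-5)^2 - (642)*(5)^2
= 25 - 16050
= -16025

-16025


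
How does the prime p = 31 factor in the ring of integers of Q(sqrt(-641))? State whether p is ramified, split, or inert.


K = Q(sqrt(-641)). Since d mod 4 = 3, disc(K) = -2564.
Check p | disc: -2564 mod 31 = 9.
p does not divide disc. Compute Legendre symbol (d/p):
10^((31-1)/2) mod 31 = 1
(d/p) = 1, so p splits: (p) = P*P' with e=1, f=1, g=2.
Therefore p is split.

split


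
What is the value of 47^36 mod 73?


p = 73 is prime and the exponent is (p-1)/2 = 36, so by Euler's criterion 47^36 = (47/73) = +1 or -1 mod 73.
Compute by square-and-multiply:
  36 = 32 + 4 (binary 100100)
  Repeated squaring mod 73: 47^1 = 47, 47^2 = 19, 47^4 = 69, 47^8 = 16, 47^16 = 37, 47^32 = 55
  47^36 = 47^32 * 47^4 = 55 * 69 mod 73
    55 * 69 = 3795 = 72 mod 73
  47^36 = 72 mod 73
Result 72 = p - 1 = -1 mod 73: 47 is a quadratic non-residue mod 73. As a residue in [0, p-1] the value is 72.
47^36 mod 73 = 72

72


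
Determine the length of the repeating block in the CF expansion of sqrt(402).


Run the CF algorithm for sqrt(402).
a_0 = floor(sqrt(402)) = 20; set m_0=0, q_0=1.
Recurrence: m' = q*a - m,  q' = (d - m'^2)/q,  a' = floor((a_0 + m')/q').
  step 1: m=20, q=2, a=20
  step 2: m=20, q=1, a=40
a_2 = 2*a_0 = 40, so the period closes here.
sqrt(402) = [20; 20, 40]
Period length = 2

2


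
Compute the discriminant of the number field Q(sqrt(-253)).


For K = Q(sqrt(d)) with d squarefree: disc(K) = d if d = 1 mod 4, and disc(K) = 4d if d = 2 or 3 mod 4.
Here d = -253, and d mod 4 = 3.
d = 3 mod 4, not 1 (O_K = Z[sqrt(d)]), so disc(K) = 4d = 4 * (-253) = -1012

-1012


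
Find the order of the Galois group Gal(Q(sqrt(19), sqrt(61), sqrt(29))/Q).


The 3 square roots of distinct primes are multiplicatively independent over Q,
so [K:Q] = 2^3 and Gal(K/Q) is isomorphic to (Z/2Z)^3.
|Gal| = 2^3 = 8

8


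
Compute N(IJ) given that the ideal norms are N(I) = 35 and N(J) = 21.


N(IJ) = N(I) * N(J)
= 35 * 21
= 735

735


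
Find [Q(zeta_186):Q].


The degree equals Euler's totient phi(186).
186 = 2 * 3 * 31
phi(186) = 60

60


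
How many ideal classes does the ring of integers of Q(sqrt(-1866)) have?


K = Q(sqrt(-1866)). d mod 4 = 2, so D = disc(K) = 4d = -7464
h(K) equals the number of primitive reduced positive-definite forms (a, b, c) = a*x^2 + b*x*y + c*y^2 with b^2 - 4ac = D,
where reduced means |b| <= a <= c, with b >= 0 whenever |b| = a or a = c, and primitive means gcd(a, b, c) = 1.
Reduced forces 3a^2 <= |D| = 7464, so 1 <= a <= 49; b must have the parity of D, and c = (b^2 - D)/(4a) must be an integer >= a.
Enumerate a = 1..49, b in [-a, a]:
  a=1: (1, 0, 1866)  [1]
  a=2: (2, 0, 933)  [1]
  a=3: (3, 0, 622)  [1]
  a=4: none
  a=5: (5, -4, 374), (5, 4, 374)  [2]
  a=6: (6, 0, 311)  [1]
  a=7..9: none
  a=10: (10, -4, 187), (10, 4, 187)  [2]
  a=11: (11, -4, 170), (11, 4, 170)  [2]
  a=12..14: none
  a=15: (15, -6, 125), (15, 6, 125)  [2]
  a=16: none
  a=17: (17, -4, 110), (17, 4, 110)  [2]
  a=18..21: none
  a=22: (22, -4, 85), (22, 4, 85)  [2]
  a=23..24: none
  a=25: (25, -6, 75), (25, 6, 75)  [2]
  a=26..29: none
  a=30: (30, -24, 67), (30, 24, 67)  [2]
  a=31: (31, -10, 61), (31, 10, 61)  [2]
  a=32: none
  a=33: (33, -18, 59), (33, 18, 59)  [2]
  a=34: (34, -4, 55), (34, 4, 55)  [2]
  a=35..36: none
  a=37: (37, -26, 55), (37, 26, 55)  [2]
  a=38..40: none
  a=41: (41, -30, 51), (41, 30, 51)  [2]
  a=42..46: none
  a=47: (47, -44, 50), (47, 44, 50)  [2]
  a=48..49: none
Total reduced forms: 1 + 1 + 1 + 2 + 1 + 2 + 2 + 2 + 2 + 2 + 2 + 2 + 2 + 2 + 2 + 2 + 2 + 2 = 32
h = 32

32


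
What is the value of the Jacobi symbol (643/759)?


Compute (643/759) via quadratic reciprocity:
  reciprocity: (643/759) -> -(759/643)
  reduce: (116/643)
  pull out 2: (2/643) = -1  (since 643 mod 8 = 3)
  pull out 2: (2/643) = -1  (since 643 mod 8 = 3)
  reciprocity: (29/643) -> +(643/29)
  reduce: (5/29)
  reciprocity: (5/29) -> +(29/5)
  reduce: (4/5)
  pull out 2: (2/5) = -1  (since 5 mod 8 = 5)
  pull out 2: (2/5) = -1  (since 5 mod 8 = 5)
  (1/5) = 1
Product of signs = -1

-1


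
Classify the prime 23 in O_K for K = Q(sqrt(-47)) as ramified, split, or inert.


K = Q(sqrt(-47)). Since d mod 4 = 1, disc(K) = -47.
Check p | disc: -47 mod 23 = 22.
p does not divide disc. Compute Legendre symbol (d/p):
22^((23-1)/2) mod 23 = -1
(d/p) = -1, so p is inert: (p) stays prime with e=1, f=2, g=1.
Therefore p is inert.

inert


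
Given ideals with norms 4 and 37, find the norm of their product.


N(IJ) = N(I) * N(J)
= 4 * 37
= 148

148


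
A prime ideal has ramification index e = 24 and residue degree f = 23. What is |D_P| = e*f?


|D_P| = e * f
= 24 * 23
= 552

552


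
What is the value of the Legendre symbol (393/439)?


p = 439 is prime, so compute (393/439) with the reciprocity algorithm (Jacobi-symbol steps: pull out 2s via (2/n), flip via reciprocity, reduce):
  reciprocity: (393/439) -> +(439/393)
  reduce: (46/393)
  pull out 2: (2/393) = +1  (since 393 mod 8 = 1)
  reciprocity: (23/393) -> +(393/23)
  reduce: (2/23)
  pull out 2: (2/23) = +1  (since 23 mod 8 = 7)
  (1/23) = 1
Product of signs = 1
(393/439) = 1

1


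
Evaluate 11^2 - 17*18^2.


x^2 - d*y^2
= 11^2 - 17*18^2
= 121 - 5508
= -5387

-5387


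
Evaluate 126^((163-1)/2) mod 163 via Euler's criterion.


p = 163 is prime and the exponent is (p-1)/2 = 81, so by Euler's criterion 126^81 = (126/163) = +1 or -1 mod 163.
Compute by square-and-multiply:
  81 = 64 + 16 + 1 (binary 1010001)
  Repeated squaring mod 163: 126^1 = 126, 126^2 = 65, 126^4 = 150, 126^8 = 6, 126^16 = 36, 126^32 = 155, 126^64 = 64
  126^81 = 126^64 * 126^16 * 126^1 = 64 * 36 * 126 mod 163
    64 * 36 = 2304 = 22 mod 163
    22 * 126 = 2772 = 1 mod 163
  126^81 = 1 mod 163
Result 1: 126 is a quadratic residue mod 163.
126^81 mod 163 = 1

1


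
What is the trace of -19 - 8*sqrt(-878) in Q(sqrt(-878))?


Tr(a + b*sqrt(d)) = (a + b*sqrt(d)) + (a - b*sqrt(d)) = 2a
= 2 * (-19)
= -38

-38


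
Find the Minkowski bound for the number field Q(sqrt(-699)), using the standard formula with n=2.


d = -699, d mod 4 = 1, so disc(K) = d = -699; |disc(K)| = 699
Imaginary quadratic field, so n = 2, s = r2 = 1, r1 = 0
M = (n!/n^n) * (4/pi)^s * sqrt(|disc(K)|) = (2!/2^2) * (4/pi)^1 * sqrt(699)
= 0.5 * 1.273240 * 26.438608
= 16.8313

16.8313


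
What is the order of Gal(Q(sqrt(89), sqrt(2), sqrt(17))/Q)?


The 3 square roots of distinct primes are multiplicatively independent over Q,
so [K:Q] = 2^3 and Gal(K/Q) is isomorphic to (Z/2Z)^3.
|Gal| = 2^3 = 8

8


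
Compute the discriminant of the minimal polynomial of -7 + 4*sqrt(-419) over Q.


The element -7 + 4*sqrt(-419) has minimal polynomial:
x^2 + 14*x + 6753
Discriminant = (14)^2 - 4*(6753)
= 196 - 27012
= -26816

-26816


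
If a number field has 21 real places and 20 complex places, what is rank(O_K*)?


By Dirichlet's unit theorem:
rank = r1 + r2 - 1
= 21 + 20 - 1
= 40

40


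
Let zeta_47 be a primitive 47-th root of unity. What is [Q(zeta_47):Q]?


The degree equals Euler's totient phi(47).
47 = 47
phi(47) = 46

46


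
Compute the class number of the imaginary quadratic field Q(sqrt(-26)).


K = Q(sqrt(-26)). d mod 4 = 2, so D = disc(K) = 4d = -104
h(K) equals the number of primitive reduced positive-definite forms (a, b, c) = a*x^2 + b*x*y + c*y^2 with b^2 - 4ac = D,
where reduced means |b| <= a <= c, with b >= 0 whenever |b| = a or a = c, and primitive means gcd(a, b, c) = 1.
Reduced forces 3a^2 <= |D| = 104, so 1 <= a <= 5; b must have the parity of D, and c = (b^2 - D)/(4a) must be an integer >= a.
Enumerate a = 1..5, b in [-a, a]:
  a=1: (1, 0, 26)  [1]
  a=2: (2, 0, 13)  [1]
  a=3: (3, -2, 9), (3, 2, 9)  [2]
  a=4: none
  a=5: (5, -4, 6), (5, 4, 6)  [2]
Total reduced forms: 1 + 1 + 2 + 2 = 6
h = 6

6


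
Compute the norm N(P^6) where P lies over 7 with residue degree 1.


N(P^a) = p^(a*f)
= 7^(6*1)
= 7^6
= 117649

117649


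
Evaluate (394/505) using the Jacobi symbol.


Compute (394/505) via quadratic reciprocity:
  pull out 2: (2/505) = +1  (since 505 mod 8 = 1)
  reciprocity: (197/505) -> +(505/197)
  reduce: (111/197)
  reciprocity: (111/197) -> +(197/111)
  reduce: (86/111)
  pull out 2: (2/111) = +1  (since 111 mod 8 = 7)
  reciprocity: (43/111) -> -(111/43)
  reduce: (25/43)
  reciprocity: (25/43) -> +(43/25)
  reduce: (18/25)
  pull out 2: (2/25) = +1  (since 25 mod 8 = 1)
  reciprocity: (9/25) -> +(25/9)
  reduce: (7/9)
  reciprocity: (7/9) -> +(9/7)
  reduce: (2/7)
  pull out 2: (2/7) = +1  (since 7 mod 8 = 7)
  (1/7) = 1
Product of signs = -1

-1


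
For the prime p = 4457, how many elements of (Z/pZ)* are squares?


For prime p, the number of non-zero quadratic residues is (p-1)/2.
= (4457-1)/2
= 2228

2228


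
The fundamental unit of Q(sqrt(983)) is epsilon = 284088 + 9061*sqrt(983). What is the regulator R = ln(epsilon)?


epsilon = 284088 + 9061*sqrt(983)
= 568176.0000
R = ln(568176.0000)
= 13.2502

13.2502


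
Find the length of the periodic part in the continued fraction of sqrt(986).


Run the CF algorithm for sqrt(986).
a_0 = floor(sqrt(986)) = 31; set m_0=0, q_0=1.
Recurrence: m' = q*a - m,  q' = (d - m'^2)/q,  a' = floor((a_0 + m')/q').
  step 1: m=31, q=25, a=2
  step 2: m=19, q=25, a=2
  step 3: m=31, q=1, a=62
a_3 = 2*a_0 = 62, so the period closes here.
sqrt(986) = [31; 2, 2, 62]
Period length = 3

3


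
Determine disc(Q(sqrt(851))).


For K = Q(sqrt(d)) with d squarefree: disc(K) = d if d = 1 mod 4, and disc(K) = 4d if d = 2 or 3 mod 4.
Here d = 851, and d mod 4 = 3.
d = 3 mod 4, not 1 (O_K = Z[sqrt(d)]), so disc(K) = 4d = 4 * (851) = 3404

3404


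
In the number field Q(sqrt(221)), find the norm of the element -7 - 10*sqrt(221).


N(a + b*sqrt(d)) = a^2 - d*b^2
= (-7)^2 - (221)*(-10)^2
= 49 - 22100
= -22051

-22051


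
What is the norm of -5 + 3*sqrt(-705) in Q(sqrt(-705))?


N(a + b*sqrt(d)) = a^2 - d*b^2
= (-5)^2 - (-705)*(3)^2
= 25 + 6345
= 6370

6370


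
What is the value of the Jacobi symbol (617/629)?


Compute (617/629) via quadratic reciprocity:
  reciprocity: (617/629) -> +(629/617)
  reduce: (12/617)
  pull out 2: (2/617) = +1  (since 617 mod 8 = 1)
  pull out 2: (2/617) = +1  (since 617 mod 8 = 1)
  reciprocity: (3/617) -> +(617/3)
  reduce: (2/3)
  pull out 2: (2/3) = -1  (since 3 mod 8 = 3)
  (1/3) = 1
Product of signs = -1

-1


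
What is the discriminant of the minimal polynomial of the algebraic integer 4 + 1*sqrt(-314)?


The element 4 + 1*sqrt(-314) has minimal polynomial:
x^2 - 8*x + 330
Discriminant = (-8)^2 - 4*(330)
= 64 - 1320
= -1256

-1256


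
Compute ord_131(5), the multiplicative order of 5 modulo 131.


We want ord_131(5), the smallest k >= 1 with 5^k = 1 mod 131.
n = 131 = 131, phi(131) = 130; the order divides phi(n).
Divisors of 130: 1, 2, 5, 10, 13, 26, 65, 130
Repeated squaring mod 131: 5^1 = 5, 5^2 = 25, 5^4 = 101, 5^8 = 114, 5^16 = 27, 5^32 = 74, 5^64 = 105, 5^128 = 21
Test divisors in increasing order:
  k=1: 5^1 = 5 mod 131
  k=2: 5^2 = 25 mod 131
  k=5: 5^5 = 101 * 5 = 112 mod 131
  k=10: 5^10 = 114 * 25 = 99 mod 131
  k=13: 5^13 = 114 * 101 * 5 = 61 mod 131
  k=26: 5^26 = 27 * 114 * 25 = 53 mod 131
  k=65: 5^65 = 105 * 5 = 1 mod 131  <- first divisor giving 1
Order = 65

65


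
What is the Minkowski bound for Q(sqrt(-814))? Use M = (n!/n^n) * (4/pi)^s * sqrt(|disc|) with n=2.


d = -814, d mod 4 = 2, so disc(K) = 4d = -3256; |disc(K)| = 3256
Imaginary quadratic field, so n = 2, s = r2 = 1, r1 = 0
M = (n!/n^n) * (4/pi)^s * sqrt(|disc(K)|) = (2!/2^2) * (4/pi)^1 * sqrt(3256)
= 0.5 * 1.273240 * 57.061370
= 36.3264

36.3264


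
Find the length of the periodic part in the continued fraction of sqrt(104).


Run the CF algorithm for sqrt(104).
a_0 = floor(sqrt(104)) = 10; set m_0=0, q_0=1.
Recurrence: m' = q*a - m,  q' = (d - m'^2)/q,  a' = floor((a_0 + m')/q').
  step 1: m=10, q=4, a=5
  step 2: m=10, q=1, a=20
a_2 = 2*a_0 = 20, so the period closes here.
sqrt(104) = [10; 5, 20]
Period length = 2

2


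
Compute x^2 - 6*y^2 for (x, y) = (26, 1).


x^2 - d*y^2
= 26^2 - 6*1^2
= 676 - 6
= 670

670


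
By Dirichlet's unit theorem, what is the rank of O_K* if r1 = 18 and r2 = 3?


By Dirichlet's unit theorem:
rank = r1 + r2 - 1
= 18 + 3 - 1
= 20

20


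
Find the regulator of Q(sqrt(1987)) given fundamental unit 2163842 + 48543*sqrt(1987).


epsilon = 2163842 + 48543*sqrt(1987)
= 4.3277e+06
R = ln(4.3277e+06)
= 15.2805

15.2805


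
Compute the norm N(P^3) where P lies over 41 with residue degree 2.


N(P^a) = p^(a*f)
= 41^(3*2)
= 41^6
= 4750104241

4750104241


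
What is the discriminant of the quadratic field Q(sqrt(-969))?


For K = Q(sqrt(d)) with d squarefree: disc(K) = d if d = 1 mod 4, and disc(K) = 4d if d = 2 or 3 mod 4.
Here d = -969, and d mod 4 = 3.
d = 3 mod 4, not 1 (O_K = Z[sqrt(d)]), so disc(K) = 4d = 4 * (-969) = -3876

-3876


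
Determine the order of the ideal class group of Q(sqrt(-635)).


K = Q(sqrt(-635)). d mod 4 = 1, so D = disc(K) = d = -635
h(K) equals the number of primitive reduced positive-definite forms (a, b, c) = a*x^2 + b*x*y + c*y^2 with b^2 - 4ac = D,
where reduced means |b| <= a <= c, with b >= 0 whenever |b| = a or a = c, and primitive means gcd(a, b, c) = 1.
Reduced forces 3a^2 <= |D| = 635, so 1 <= a <= 14; b must have the parity of D, and c = (b^2 - D)/(4a) must be an integer >= a.
Enumerate a = 1..14, b in [-a, a]:
  a=1: (1, 1, 159)  [1]
  a=2: none
  a=3: (3, -1, 53), (3, 1, 53)  [2]
  a=4: none
  a=5: (5, 5, 33)  [1]
  a=6: none
  a=7: (7, -3, 23), (7, 3, 23)  [2]
  a=8: none
  a=9: (9, -7, 19), (9, 7, 19)  [2]
  a=10: none
  a=11: (11, -5, 15), (11, 5, 15)  [2]
  a=12..14: none
Total reduced forms: 1 + 2 + 1 + 2 + 2 + 2 = 10
h = 10

10


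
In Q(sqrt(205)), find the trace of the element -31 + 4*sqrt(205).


Tr(a + b*sqrt(d)) = (a + b*sqrt(d)) + (a - b*sqrt(d)) = 2a
= 2 * (-31)
= -62

-62


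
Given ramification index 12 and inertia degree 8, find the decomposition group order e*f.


|D_P| = e * f
= 12 * 8
= 96

96


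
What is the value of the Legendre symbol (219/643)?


p = 643 is prime, so compute (219/643) with the reciprocity algorithm (Jacobi-symbol steps: pull out 2s via (2/n), flip via reciprocity, reduce):
  reciprocity: (219/643) -> -(643/219)
  reduce: (205/219)
  reciprocity: (205/219) -> +(219/205)
  reduce: (14/205)
  pull out 2: (2/205) = -1  (since 205 mod 8 = 5)
  reciprocity: (7/205) -> +(205/7)
  reduce: (2/7)
  pull out 2: (2/7) = +1  (since 7 mod 8 = 7)
  (1/7) = 1
Product of signs = 1
(219/643) = 1

1


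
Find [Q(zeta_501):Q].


The degree equals Euler's totient phi(501).
501 = 3 * 167
phi(501) = 332

332


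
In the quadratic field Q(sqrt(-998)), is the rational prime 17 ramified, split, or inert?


K = Q(sqrt(-998)). Since d mod 4 = 2, disc(K) = -3992.
Check p | disc: -3992 mod 17 = 3.
p does not divide disc. Compute Legendre symbol (d/p):
5^((17-1)/2) mod 17 = -1
(d/p) = -1, so p is inert: (p) stays prime with e=1, f=2, g=1.
Therefore p is inert.

inert


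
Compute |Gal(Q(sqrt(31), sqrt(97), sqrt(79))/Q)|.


The 3 square roots of distinct primes are multiplicatively independent over Q,
so [K:Q] = 2^3 and Gal(K/Q) is isomorphic to (Z/2Z)^3.
|Gal| = 2^3 = 8

8


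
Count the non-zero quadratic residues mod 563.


For prime p, the number of non-zero quadratic residues is (p-1)/2.
= (563-1)/2
= 281

281


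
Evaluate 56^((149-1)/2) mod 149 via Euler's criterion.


p = 149 is prime and the exponent is (p-1)/2 = 74, so by Euler's criterion 56^74 = (56/149) = +1 or -1 mod 149.
Compute by square-and-multiply:
  74 = 64 + 8 + 2 (binary 1001010)
  Repeated squaring mod 149: 56^1 = 56, 56^2 = 7, 56^4 = 49, 56^8 = 17, 56^16 = 140, 56^32 = 81, 56^64 = 5
  56^74 = 56^64 * 56^8 * 56^2 = 5 * 17 * 7 mod 149
    5 * 17 = 85 = 85 mod 149
    85 * 7 = 595 = 148 mod 149
  56^74 = 148 mod 149
Result 148 = p - 1 = -1 mod 149: 56 is a quadratic non-residue mod 149. As a residue in [0, p-1] the value is 148.
56^74 mod 149 = 148

148


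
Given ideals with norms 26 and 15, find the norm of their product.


N(IJ) = N(I) * N(J)
= 26 * 15
= 390

390


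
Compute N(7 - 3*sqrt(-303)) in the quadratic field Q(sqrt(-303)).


N(a + b*sqrt(d)) = a^2 - d*b^2
= (7)^2 - (-303)*(-3)^2
= 49 + 2727
= 2776

2776


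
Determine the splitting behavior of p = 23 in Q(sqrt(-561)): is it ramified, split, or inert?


K = Q(sqrt(-561)). Since d mod 4 = 3, disc(K) = -2244.
Check p | disc: -2244 mod 23 = 10.
p does not divide disc. Compute Legendre symbol (d/p):
14^((23-1)/2) mod 23 = -1
(d/p) = -1, so p is inert: (p) stays prime with e=1, f=2, g=1.
Therefore p is inert.

inert


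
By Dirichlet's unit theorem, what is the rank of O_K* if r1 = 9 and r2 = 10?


By Dirichlet's unit theorem:
rank = r1 + r2 - 1
= 9 + 10 - 1
= 18

18


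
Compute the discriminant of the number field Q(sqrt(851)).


For K = Q(sqrt(d)) with d squarefree: disc(K) = d if d = 1 mod 4, and disc(K) = 4d if d = 2 or 3 mod 4.
Here d = 851, and d mod 4 = 3.
d = 3 mod 4, not 1 (O_K = Z[sqrt(d)]), so disc(K) = 4d = 4 * (851) = 3404

3404


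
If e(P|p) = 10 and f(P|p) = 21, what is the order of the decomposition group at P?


|D_P| = e * f
= 10 * 21
= 210

210


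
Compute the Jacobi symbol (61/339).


Compute (61/339) via quadratic reciprocity:
  reciprocity: (61/339) -> +(339/61)
  reduce: (34/61)
  pull out 2: (2/61) = -1  (since 61 mod 8 = 5)
  reciprocity: (17/61) -> +(61/17)
  reduce: (10/17)
  pull out 2: (2/17) = +1  (since 17 mod 8 = 1)
  reciprocity: (5/17) -> +(17/5)
  reduce: (2/5)
  pull out 2: (2/5) = -1  (since 5 mod 8 = 5)
  (1/5) = 1
Product of signs = 1

1


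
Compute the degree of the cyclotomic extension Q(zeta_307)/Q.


The degree equals Euler's totient phi(307).
307 = 307
phi(307) = 306

306


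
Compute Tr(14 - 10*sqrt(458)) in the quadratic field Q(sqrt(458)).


Tr(a + b*sqrt(d)) = (a + b*sqrt(d)) + (a - b*sqrt(d)) = 2a
= 2 * (14)
= 28

28


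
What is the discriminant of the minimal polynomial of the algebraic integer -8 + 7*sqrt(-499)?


The element -8 + 7*sqrt(-499) has minimal polynomial:
x^2 + 16*x + 24515
Discriminant = (16)^2 - 4*(24515)
= 256 - 98060
= -97804

-97804


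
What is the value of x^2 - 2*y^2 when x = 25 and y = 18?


x^2 - d*y^2
= 25^2 - 2*18^2
= 625 - 648
= -23

-23


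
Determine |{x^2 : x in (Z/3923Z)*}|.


For prime p, the number of non-zero quadratic residues is (p-1)/2.
= (3923-1)/2
= 1961

1961


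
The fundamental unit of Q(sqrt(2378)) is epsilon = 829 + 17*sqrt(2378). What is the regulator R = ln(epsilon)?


epsilon = 829 + 17*sqrt(2378)
= 1658.0006
R = ln(1658.0006)
= 7.4134

7.4134


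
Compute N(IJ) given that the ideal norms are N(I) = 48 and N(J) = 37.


N(IJ) = N(I) * N(J)
= 48 * 37
= 1776

1776


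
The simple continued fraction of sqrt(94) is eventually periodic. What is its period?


Run the CF algorithm for sqrt(94).
a_0 = floor(sqrt(94)) = 9; set m_0=0, q_0=1.
Recurrence: m' = q*a - m,  q' = (d - m'^2)/q,  a' = floor((a_0 + m')/q').
  step 1: m=9, q=13, a=1
  step 2: m=4, q=6, a=2
  step 3: m=8, q=5, a=3
  step 4: m=7, q=9, a=1
  step 5: m=2, q=10, a=1
  step 6: m=8, q=3, a=5
  step 7: m=7, q=15, a=1
  step 8: m=8, q=2, a=8
  step 9: m=8, q=15, a=1
  step 10: m=7, q=3, a=5
  step 11: m=8, q=10, a=1
  step 12: m=2, q=9, a=1
  step 13: m=7, q=5, a=3
  step 14: m=8, q=6, a=2
  step 15: m=4, q=13, a=1
  step 16: m=9, q=1, a=18
a_16 = 2*a_0 = 18, so the period closes here.
sqrt(94) = [9; 1, 2, 3, 1, 1, 5, 1, 8, 1, 5, 1, 1, 3, 2, 1, 18]
Period length = 16

16


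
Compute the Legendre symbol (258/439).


p = 439 is prime, so compute (258/439) with the reciprocity algorithm (Jacobi-symbol steps: pull out 2s via (2/n), flip via reciprocity, reduce):
  pull out 2: (2/439) = +1  (since 439 mod 8 = 7)
  reciprocity: (129/439) -> +(439/129)
  reduce: (52/129)
  pull out 2: (2/129) = +1  (since 129 mod 8 = 1)
  pull out 2: (2/129) = +1  (since 129 mod 8 = 1)
  reciprocity: (13/129) -> +(129/13)
  reduce: (12/13)
  pull out 2: (2/13) = -1  (since 13 mod 8 = 5)
  pull out 2: (2/13) = -1  (since 13 mod 8 = 5)
  reciprocity: (3/13) -> +(13/3)
  reduce: (1/3)
  (1/3) = 1
Product of signs = 1
(258/439) = 1

1


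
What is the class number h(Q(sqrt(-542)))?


K = Q(sqrt(-542)). d mod 4 = 2, so D = disc(K) = 4d = -2168
h(K) equals the number of primitive reduced positive-definite forms (a, b, c) = a*x^2 + b*x*y + c*y^2 with b^2 - 4ac = D,
where reduced means |b| <= a <= c, with b >= 0 whenever |b| = a or a = c, and primitive means gcd(a, b, c) = 1.
Reduced forces 3a^2 <= |D| = 2168, so 1 <= a <= 26; b must have the parity of D, and c = (b^2 - D)/(4a) must be an integer >= a.
Enumerate a = 1..26, b in [-a, a]:
  a=1: (1, 0, 542)  [1]
  a=2: (2, 0, 271)  [1]
  a=3: (3, -2, 181), (3, 2, 181)  [2]
  a=4..5: none
  a=6: (6, -4, 91), (6, 4, 91)  [2]
  a=7: (7, -4, 78), (7, 4, 78)  [2]
  a=8: none
  a=9: (9, -8, 62), (9, 8, 62)  [2]
  a=10..12: none
  a=13: (13, -4, 42), (13, 4, 42)  [2]
  a=14: (14, -4, 39), (14, 4, 39)  [2]
  a=15..16: none
  a=17: (17, -12, 34), (17, 12, 34)  [2]
  a=18: (18, -8, 31), (18, 8, 31)  [2]
  a=19: (19, -6, 29), (19, 6, 29)  [2]
  a=20: none
  a=21: (21, -10, 27), (21, -4, 26), (21, 4, 26), (21, 10, 27)  [4]
  a=22..26: none
Total reduced forms: 1 + 1 + 2 + 2 + 2 + 2 + 2 + 2 + 2 + 2 + 2 + 4 = 24
h = 24

24


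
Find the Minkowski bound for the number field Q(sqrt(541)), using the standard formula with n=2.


d = 541, d mod 4 = 1, so disc(K) = d = 541; |disc(K)| = 541
Real quadratic field, so n = 2, s = r2 = 0, r1 = 2
M = (n!/n^n) * (4/pi)^s * sqrt(|disc(K)|) = (2!/2^2) * (4/pi)^0 * sqrt(541)
= 0.5 * 1.000000 * 23.259407
= 11.6297

11.6297


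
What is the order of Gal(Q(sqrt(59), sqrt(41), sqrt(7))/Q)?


The 3 square roots of distinct primes are multiplicatively independent over Q,
so [K:Q] = 2^3 and Gal(K/Q) is isomorphic to (Z/2Z)^3.
|Gal| = 2^3 = 8

8


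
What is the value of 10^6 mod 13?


p = 13 is prime and the exponent is (p-1)/2 = 6, so by Euler's criterion 10^6 = (10/13) = +1 or -1 mod 13.
Compute by square-and-multiply:
  6 = 4 + 2 (binary 110)
  Repeated squaring mod 13: 10^1 = 10, 10^2 = 9, 10^4 = 3
  10^6 = 10^4 * 10^2 = 3 * 9 mod 13
    3 * 9 = 27 = 1 mod 13
  10^6 = 1 mod 13
Result 1: 10 is a quadratic residue mod 13.
10^6 mod 13 = 1

1


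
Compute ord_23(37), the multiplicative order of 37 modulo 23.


We want ord_23(37), the smallest k >= 1 with 37^k = 1 mod 23.
n = 23 = 23, phi(23) = 22; the order divides phi(n).
Divisors of 22: 1, 2, 11, 22
Repeated squaring mod 23: 37^1 = 14, 37^2 = 12, 37^4 = 6, 37^8 = 13, 37^16 = 8
Test divisors in increasing order:
  k=1: 37^1 = 14 mod 23
  k=2: 37^2 = 12 mod 23
  k=11: 37^11 = 13 * 12 * 14 = 22 mod 23
  k=22: 37^22 = 8 * 6 * 12 = 1 mod 23  <- first divisor giving 1
Order = 22

22


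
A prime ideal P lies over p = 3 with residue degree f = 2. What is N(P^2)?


N(P^a) = p^(a*f)
= 3^(2*2)
= 3^4
= 81

81


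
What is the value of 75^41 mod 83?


p = 83 is prime and the exponent is (p-1)/2 = 41, so by Euler's criterion 75^41 = (75/83) = +1 or -1 mod 83.
Compute by square-and-multiply:
  41 = 32 + 8 + 1 (binary 101001)
  Repeated squaring mod 83: 75^1 = 75, 75^2 = 64, 75^4 = 29, 75^8 = 11, 75^16 = 38, 75^32 = 33
  75^41 = 75^32 * 75^8 * 75^1 = 33 * 11 * 75 mod 83
    33 * 11 = 363 = 31 mod 83
    31 * 75 = 2325 = 1 mod 83
  75^41 = 1 mod 83
Result 1: 75 is a quadratic residue mod 83.
75^41 mod 83 = 1

1


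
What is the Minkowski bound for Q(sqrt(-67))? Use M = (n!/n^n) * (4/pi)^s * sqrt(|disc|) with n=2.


d = -67, d mod 4 = 1, so disc(K) = d = -67; |disc(K)| = 67
Imaginary quadratic field, so n = 2, s = r2 = 1, r1 = 0
M = (n!/n^n) * (4/pi)^s * sqrt(|disc(K)|) = (2!/2^2) * (4/pi)^1 * sqrt(67)
= 0.5 * 1.273240 * 8.185353
= 5.2110

5.2110


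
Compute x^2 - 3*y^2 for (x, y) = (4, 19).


x^2 - d*y^2
= 4^2 - 3*19^2
= 16 - 1083
= -1067

-1067


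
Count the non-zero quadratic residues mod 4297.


For prime p, the number of non-zero quadratic residues is (p-1)/2.
= (4297-1)/2
= 2148

2148


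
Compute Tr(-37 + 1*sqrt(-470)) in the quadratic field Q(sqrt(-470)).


Tr(a + b*sqrt(d)) = (a + b*sqrt(d)) + (a - b*sqrt(d)) = 2a
= 2 * (-37)
= -74

-74


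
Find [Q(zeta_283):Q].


The degree equals Euler's totient phi(283).
283 = 283
phi(283) = 282

282


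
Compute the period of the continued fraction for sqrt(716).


Run the CF algorithm for sqrt(716).
a_0 = floor(sqrt(716)) = 26; set m_0=0, q_0=1.
Recurrence: m' = q*a - m,  q' = (d - m'^2)/q,  a' = floor((a_0 + m')/q').
  step 1: m=26, q=40, a=1
  step 2: m=14, q=13, a=3
  step 3: m=25, q=7, a=7
  step 4: m=24, q=20, a=2
  step 5: m=16, q=23, a=1
  step 6: m=7, q=29, a=1
  step 7: m=22, q=8, a=6
  step 8: m=26, q=5, a=10
  step 9: m=24, q=28, a=1
  step 10: m=4, q=25, a=1
  step 11: m=21, q=11, a=4
  step 12: m=23, q=17, a=2
  step 13: m=11, q=35, a=1
  step 14: m=24, q=4, a=12
  step 15: m=24, q=35, a=1
  step 16: m=11, q=17, a=2
  step 17: m=23, q=11, a=4
  step 18: m=21, q=25, a=1
  step 19: m=4, q=28, a=1
  step 20: m=24, q=5, a=10
  step 21: m=26, q=8, a=6
  step 22: m=22, q=29, a=1
  step 23: m=7, q=23, a=1
  step 24: m=16, q=20, a=2
  step 25: m=24, q=7, a=7
  step 26: m=25, q=13, a=3
  step 27: m=14, q=40, a=1
  step 28: m=26, q=1, a=52
a_28 = 2*a_0 = 52, so the period closes here.
sqrt(716) = [26; 1, 3, 7, 2, 1, 1, 6, 10, 1, 1, 4, 2, 1, 12, 1, 2, 4, 1, 1, 10, 6, 1, 1, 2, 7, 3, 1, 52]
Period length = 28

28


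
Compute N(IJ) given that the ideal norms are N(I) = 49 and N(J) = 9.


N(IJ) = N(I) * N(J)
= 49 * 9
= 441

441


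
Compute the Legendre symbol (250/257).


p = 257 is prime, so compute (250/257) with the reciprocity algorithm (Jacobi-symbol steps: pull out 2s via (2/n), flip via reciprocity, reduce):
  pull out 2: (2/257) = +1  (since 257 mod 8 = 1)
  reciprocity: (125/257) -> +(257/125)
  reduce: (7/125)
  reciprocity: (7/125) -> +(125/7)
  reduce: (6/7)
  pull out 2: (2/7) = +1  (since 7 mod 8 = 7)
  reciprocity: (3/7) -> -(7/3)
  reduce: (1/3)
  (1/3) = 1
Product of signs = -1
(250/257) = -1

-1


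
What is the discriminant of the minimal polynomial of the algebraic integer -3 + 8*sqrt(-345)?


The element -3 + 8*sqrt(-345) has minimal polynomial:
x^2 + 6*x + 22089
Discriminant = (6)^2 - 4*(22089)
= 36 - 88356
= -88320

-88320


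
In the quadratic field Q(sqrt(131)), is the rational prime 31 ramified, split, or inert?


K = Q(sqrt(131)). Since d mod 4 = 3, disc(K) = 524.
Check p | disc: 524 mod 31 = 28.
p does not divide disc. Compute Legendre symbol (d/p):
7^((31-1)/2) mod 31 = 1
(d/p) = 1, so p splits: (p) = P*P' with e=1, f=1, g=2.
Therefore p is split.

split


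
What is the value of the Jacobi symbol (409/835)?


Compute (409/835) via quadratic reciprocity:
  reciprocity: (409/835) -> +(835/409)
  reduce: (17/409)
  reciprocity: (17/409) -> +(409/17)
  reduce: (1/17)
  (1/17) = 1
Product of signs = 1

1


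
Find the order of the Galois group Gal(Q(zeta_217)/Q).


|Gal(Q(zeta_217)/Q)| = phi(217)
= 180

180


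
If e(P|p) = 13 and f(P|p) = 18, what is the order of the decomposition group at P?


|D_P| = e * f
= 13 * 18
= 234

234


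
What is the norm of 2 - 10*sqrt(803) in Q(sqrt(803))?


N(a + b*sqrt(d)) = a^2 - d*b^2
= (2)^2 - (803)*(-10)^2
= 4 - 80300
= -80296

-80296


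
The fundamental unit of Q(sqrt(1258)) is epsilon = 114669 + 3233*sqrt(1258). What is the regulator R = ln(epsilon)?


epsilon = 114669 + 3233*sqrt(1258)
= 229338.0000
R = ln(229338.0000)
= 12.3430

12.3430


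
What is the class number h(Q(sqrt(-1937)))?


K = Q(sqrt(-1937)). d mod 4 = 3, so D = disc(K) = 4d = -7748
h(K) equals the number of primitive reduced positive-definite forms (a, b, c) = a*x^2 + b*x*y + c*y^2 with b^2 - 4ac = D,
where reduced means |b| <= a <= c, with b >= 0 whenever |b| = a or a = c, and primitive means gcd(a, b, c) = 1.
Reduced forces 3a^2 <= |D| = 7748, so 1 <= a <= 50; b must have the parity of D, and c = (b^2 - D)/(4a) must be an integer >= a.
Enumerate a = 1..50, b in [-a, a]:
  a=1: (1, 0, 1937)  [1]
  a=2: (2, 2, 969)  [1]
  a=3: (3, -2, 646), (3, 2, 646)  [2]
  a=4..5: none
  a=6: (6, -2, 323), (6, 2, 323)  [2]
  a=7: (7, -6, 278), (7, 6, 278)  [2]
  a=8: none
  a=9: (9, -8, 217), (9, 8, 217)  [2]
  a=10..12: none
  a=13: (13, 0, 149)  [1]
  a=14: (14, -6, 139), (14, 6, 139)  [2]
  a=15..16: none
  a=17: (17, -2, 114), (17, 2, 114)  [2]
  a=18: (18, -10, 109), (18, 10, 109)  [2]
  a=19: (19, -2, 102), (19, 2, 102)  [2]
  a=20: none
  a=21: (21, -20, 97), (21, -8, 93), (21, 8, 93), (21, 20, 97)  [4]
  a=22: none
  a=23: (23, -16, 87), (23, 16, 87)  [2]
  a=24..25: none
  a=26: (26, 26, 81)  [1]
  a=27: (27, -26, 78), (27, 26, 78)  [2]
  a=28: none
  a=29: (29, -16, 69), (29, 16, 69)  [2]
  a=30: none
  a=31: (31, -8, 63), (31, 8, 63)  [2]
  a=32..33: none
  a=34: (34, -2, 57), (34, 2, 57)  [2]
  a=35..37: none
  a=38: (38, -2, 51), (38, 2, 51)  [2]
  a=39: (39, -26, 54), (39, 26, 54)  [2]
  a=40: none
  a=41: (41, -40, 57), (41, 40, 57)  [2]
  a=42: (42, -34, 53), (42, -22, 49), (42, 22, 49), (42, 34, 53)  [4]
  a=43: (43, -32, 51), (43, 32, 51)  [2]
  a=44..45: none
  a=46: (46, -30, 47), (46, 30, 47)  [2]
  a=47..50: none
Total reduced forms: 1 + 1 + 2 + 2 + 2 + 2 + 1 + 2 + 2 + 2 + 2 + 4 + 2 + 1 + 2 + 2 + 2 + 2 + 2 + 2 + 2 + 4 + 2 + 2 = 48
h = 48

48


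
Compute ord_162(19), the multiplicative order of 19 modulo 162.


We want ord_162(19), the smallest k >= 1 with 19^k = 1 mod 162.
n = 162 = 2 * 3^4, phi(162) = 54; the order divides phi(n).
Divisors of 54: 1, 2, 3, 6, 9, 18, 27, 54
Repeated squaring mod 162: 19^1 = 19, 19^2 = 37, 19^4 = 73, 19^8 = 145, 19^16 = 127, 19^32 = 91
Test divisors in increasing order:
  k=1: 19^1 = 19 mod 162
  k=2: 19^2 = 37 mod 162
  k=3: 19^3 = 37 * 19 = 55 mod 162
  k=6: 19^6 = 73 * 37 = 109 mod 162
  k=9: 19^9 = 145 * 19 = 1 mod 162  <- first divisor giving 1
Order = 9

9


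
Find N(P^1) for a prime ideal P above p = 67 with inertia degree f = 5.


N(P^a) = p^(a*f)
= 67^(1*5)
= 67^5
= 1350125107

1350125107


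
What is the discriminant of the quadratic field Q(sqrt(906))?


For K = Q(sqrt(d)) with d squarefree: disc(K) = d if d = 1 mod 4, and disc(K) = 4d if d = 2 or 3 mod 4.
Here d = 906, and d mod 4 = 2.
d = 2 mod 4, not 1 (O_K = Z[sqrt(d)]), so disc(K) = 4d = 4 * (906) = 3624

3624


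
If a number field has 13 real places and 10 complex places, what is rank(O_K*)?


By Dirichlet's unit theorem:
rank = r1 + r2 - 1
= 13 + 10 - 1
= 22

22


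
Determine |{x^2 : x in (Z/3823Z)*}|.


For prime p, the number of non-zero quadratic residues is (p-1)/2.
= (3823-1)/2
= 1911

1911


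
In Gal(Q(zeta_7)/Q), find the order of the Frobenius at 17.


The Frobenius at p in Gal(Q(zeta_n)/Q) = (Z/nZ)* is the class of p, so its order is ord_7(17), the smallest k >= 1 with 17^k = 1 mod 7.
n = 7 = 7, phi(7) = 6; the order divides phi(n).
Divisors of 6: 1, 2, 3, 6
Repeated squaring mod 7: 17^1 = 3, 17^2 = 2, 17^4 = 4
Test divisors in increasing order:
  k=1: 17^1 = 3 mod 7
  k=2: 17^2 = 2 mod 7
  k=3: 17^3 = 2 * 3 = 6 mod 7
  k=6: 17^6 = 4 * 2 = 1 mod 7  <- first divisor giving 1
Order = 6

6


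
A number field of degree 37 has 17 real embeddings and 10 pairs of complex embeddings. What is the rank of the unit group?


By Dirichlet's unit theorem:
rank = r1 + r2 - 1
= 17 + 10 - 1
= 26

26


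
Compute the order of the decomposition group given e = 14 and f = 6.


|D_P| = e * f
= 14 * 6
= 84

84


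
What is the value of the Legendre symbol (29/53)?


p = 53 is prime, so compute (29/53) with the reciprocity algorithm (Jacobi-symbol steps: pull out 2s via (2/n), flip via reciprocity, reduce):
  reciprocity: (29/53) -> +(53/29)
  reduce: (24/29)
  pull out 2: (2/29) = -1  (since 29 mod 8 = 5)
  pull out 2: (2/29) = -1  (since 29 mod 8 = 5)
  pull out 2: (2/29) = -1  (since 29 mod 8 = 5)
  reciprocity: (3/29) -> +(29/3)
  reduce: (2/3)
  pull out 2: (2/3) = -1  (since 3 mod 8 = 3)
  (1/3) = 1
Product of signs = 1
(29/53) = 1

1


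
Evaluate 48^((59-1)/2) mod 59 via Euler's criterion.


p = 59 is prime and the exponent is (p-1)/2 = 29, so by Euler's criterion 48^29 = (48/59) = +1 or -1 mod 59.
Compute by square-and-multiply:
  29 = 16 + 8 + 4 + 1 (binary 11101)
  Repeated squaring mod 59: 48^1 = 48, 48^2 = 3, 48^4 = 9, 48^8 = 22, 48^16 = 12
  48^29 = 48^16 * 48^8 * 48^4 * 48^1 = 12 * 22 * 9 * 48 mod 59
    12 * 22 = 264 = 28 mod 59
    28 * 9 = 252 = 16 mod 59
    16 * 48 = 768 = 1 mod 59
  48^29 = 1 mod 59
Result 1: 48 is a quadratic residue mod 59.
48^29 mod 59 = 1

1


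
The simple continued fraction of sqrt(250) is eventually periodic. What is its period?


Run the CF algorithm for sqrt(250).
a_0 = floor(sqrt(250)) = 15; set m_0=0, q_0=1.
Recurrence: m' = q*a - m,  q' = (d - m'^2)/q,  a' = floor((a_0 + m')/q').
  step 1: m=15, q=25, a=1
  step 2: m=10, q=6, a=4
  step 3: m=14, q=9, a=3
  step 4: m=13, q=9, a=3
  step 5: m=14, q=6, a=4
  step 6: m=10, q=25, a=1
  step 7: m=15, q=1, a=30
a_7 = 2*a_0 = 30, so the period closes here.
sqrt(250) = [15; 1, 4, 3, 3, 4, 1, 30]
Period length = 7

7


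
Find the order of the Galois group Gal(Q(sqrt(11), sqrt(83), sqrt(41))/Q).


The 3 square roots of distinct primes are multiplicatively independent over Q,
so [K:Q] = 2^3 and Gal(K/Q) is isomorphic to (Z/2Z)^3.
|Gal| = 2^3 = 8

8


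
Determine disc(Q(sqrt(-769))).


For K = Q(sqrt(d)) with d squarefree: disc(K) = d if d = 1 mod 4, and disc(K) = 4d if d = 2 or 3 mod 4.
Here d = -769, and d mod 4 = 3.
d = 3 mod 4, not 1 (O_K = Z[sqrt(d)]), so disc(K) = 4d = 4 * (-769) = -3076

-3076


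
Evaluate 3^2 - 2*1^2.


x^2 - d*y^2
= 3^2 - 2*1^2
= 9 - 2
= 7

7


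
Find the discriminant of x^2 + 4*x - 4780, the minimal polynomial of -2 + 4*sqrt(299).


The element -2 + 4*sqrt(299) has minimal polynomial:
x^2 + 4*x - 4780
Discriminant = (4)^2 - 4*(-4780)
= 16 + 19120
= 19136

19136


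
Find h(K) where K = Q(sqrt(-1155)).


K = Q(sqrt(-1155)). d mod 4 = 1, so D = disc(K) = d = -1155
h(K) equals the number of primitive reduced positive-definite forms (a, b, c) = a*x^2 + b*x*y + c*y^2 with b^2 - 4ac = D,
where reduced means |b| <= a <= c, with b >= 0 whenever |b| = a or a = c, and primitive means gcd(a, b, c) = 1.
Reduced forces 3a^2 <= |D| = 1155, so 1 <= a <= 19; b must have the parity of D, and c = (b^2 - D)/(4a) must be an integer >= a.
Enumerate a = 1..19, b in [-a, a]:
  a=1: (1, 1, 289)  [1]
  a=2: none
  a=3: (3, 3, 97)  [1]
  a=4: none
  a=5: (5, 5, 59)  [1]
  a=6: none
  a=7: (7, 7, 43)  [1]
  a=8..10: none
  a=11: (11, 11, 29)  [1]
  a=12..14: none
  a=15: (15, 15, 23)  [1]
  a=16: none
  a=17: (17, 1, 17)  [1]
  a=18: none
  a=19: (19, 17, 19)  [1]
Total reduced forms: 1 + 1 + 1 + 1 + 1 + 1 + 1 + 1 = 8
h = 8

8


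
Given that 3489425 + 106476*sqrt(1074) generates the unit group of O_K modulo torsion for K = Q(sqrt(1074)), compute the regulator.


epsilon = 3489425 + 106476*sqrt(1074)
= 6.9788e+06
R = ln(6.9788e+06)
= 15.7584

15.7584


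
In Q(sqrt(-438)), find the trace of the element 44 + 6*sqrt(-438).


Tr(a + b*sqrt(d)) = (a + b*sqrt(d)) + (a - b*sqrt(d)) = 2a
= 2 * (44)
= 88

88


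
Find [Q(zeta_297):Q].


The degree equals Euler's totient phi(297).
297 = 3^3 * 11
phi(297) = 180

180


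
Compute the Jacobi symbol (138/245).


Compute (138/245) via quadratic reciprocity:
  pull out 2: (2/245) = -1  (since 245 mod 8 = 5)
  reciprocity: (69/245) -> +(245/69)
  reduce: (38/69)
  pull out 2: (2/69) = -1  (since 69 mod 8 = 5)
  reciprocity: (19/69) -> +(69/19)
  reduce: (12/19)
  pull out 2: (2/19) = -1  (since 19 mod 8 = 3)
  pull out 2: (2/19) = -1  (since 19 mod 8 = 3)
  reciprocity: (3/19) -> -(19/3)
  reduce: (1/3)
  (1/3) = 1
Product of signs = -1

-1


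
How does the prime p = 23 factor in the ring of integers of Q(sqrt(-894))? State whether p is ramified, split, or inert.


K = Q(sqrt(-894)). Since d mod 4 = 2, disc(K) = -3576.
Check p | disc: -3576 mod 23 = 12.
p does not divide disc. Compute Legendre symbol (d/p):
3^((23-1)/2) mod 23 = 1
(d/p) = 1, so p splits: (p) = P*P' with e=1, f=1, g=2.
Therefore p is split.

split


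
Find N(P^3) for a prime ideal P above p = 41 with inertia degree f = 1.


N(P^a) = p^(a*f)
= 41^(3*1)
= 41^3
= 68921

68921


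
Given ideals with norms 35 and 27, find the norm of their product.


N(IJ) = N(I) * N(J)
= 35 * 27
= 945

945


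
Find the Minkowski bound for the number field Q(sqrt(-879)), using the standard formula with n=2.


d = -879, d mod 4 = 1, so disc(K) = d = -879; |disc(K)| = 879
Imaginary quadratic field, so n = 2, s = r2 = 1, r1 = 0
M = (n!/n^n) * (4/pi)^s * sqrt(|disc(K)|) = (2!/2^2) * (4/pi)^1 * sqrt(879)
= 0.5 * 1.273240 * 29.647934
= 18.8745

18.8745


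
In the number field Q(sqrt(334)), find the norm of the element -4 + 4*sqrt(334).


N(a + b*sqrt(d)) = a^2 - d*b^2
= (-4)^2 - (334)*(4)^2
= 16 - 5344
= -5328

-5328


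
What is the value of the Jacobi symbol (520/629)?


Compute (520/629) via quadratic reciprocity:
  pull out 2: (2/629) = -1  (since 629 mod 8 = 5)
  pull out 2: (2/629) = -1  (since 629 mod 8 = 5)
  pull out 2: (2/629) = -1  (since 629 mod 8 = 5)
  reciprocity: (65/629) -> +(629/65)
  reduce: (44/65)
  pull out 2: (2/65) = +1  (since 65 mod 8 = 1)
  pull out 2: (2/65) = +1  (since 65 mod 8 = 1)
  reciprocity: (11/65) -> +(65/11)
  reduce: (10/11)
  pull out 2: (2/11) = -1  (since 11 mod 8 = 3)
  reciprocity: (5/11) -> +(11/5)
  reduce: (1/5)
  (1/5) = 1
Product of signs = 1

1
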